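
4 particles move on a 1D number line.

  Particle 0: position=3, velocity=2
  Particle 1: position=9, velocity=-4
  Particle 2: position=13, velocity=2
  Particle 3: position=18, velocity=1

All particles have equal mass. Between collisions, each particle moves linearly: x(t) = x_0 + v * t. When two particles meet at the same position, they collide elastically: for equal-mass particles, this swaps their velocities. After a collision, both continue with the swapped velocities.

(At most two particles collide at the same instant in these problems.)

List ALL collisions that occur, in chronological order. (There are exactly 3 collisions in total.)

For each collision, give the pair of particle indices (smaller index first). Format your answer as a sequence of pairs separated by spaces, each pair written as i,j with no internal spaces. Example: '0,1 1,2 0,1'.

Collision at t=1: particles 0 and 1 swap velocities; positions: p0=5 p1=5 p2=15 p3=19; velocities now: v0=-4 v1=2 v2=2 v3=1
Collision at t=5: particles 2 and 3 swap velocities; positions: p0=-11 p1=13 p2=23 p3=23; velocities now: v0=-4 v1=2 v2=1 v3=2
Collision at t=15: particles 1 and 2 swap velocities; positions: p0=-51 p1=33 p2=33 p3=43; velocities now: v0=-4 v1=1 v2=2 v3=2

Answer: 0,1 2,3 1,2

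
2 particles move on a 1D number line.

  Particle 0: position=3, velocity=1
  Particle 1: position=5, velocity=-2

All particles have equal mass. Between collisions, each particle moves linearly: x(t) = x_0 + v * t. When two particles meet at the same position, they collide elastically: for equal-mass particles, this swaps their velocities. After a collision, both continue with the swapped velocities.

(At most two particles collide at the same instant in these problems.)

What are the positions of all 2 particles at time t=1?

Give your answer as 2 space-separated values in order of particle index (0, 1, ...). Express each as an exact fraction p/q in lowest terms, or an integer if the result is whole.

Answer: 3 4

Derivation:
Collision at t=2/3: particles 0 and 1 swap velocities; positions: p0=11/3 p1=11/3; velocities now: v0=-2 v1=1
Advance to t=1 (no further collisions before then); velocities: v0=-2 v1=1; positions = 3 4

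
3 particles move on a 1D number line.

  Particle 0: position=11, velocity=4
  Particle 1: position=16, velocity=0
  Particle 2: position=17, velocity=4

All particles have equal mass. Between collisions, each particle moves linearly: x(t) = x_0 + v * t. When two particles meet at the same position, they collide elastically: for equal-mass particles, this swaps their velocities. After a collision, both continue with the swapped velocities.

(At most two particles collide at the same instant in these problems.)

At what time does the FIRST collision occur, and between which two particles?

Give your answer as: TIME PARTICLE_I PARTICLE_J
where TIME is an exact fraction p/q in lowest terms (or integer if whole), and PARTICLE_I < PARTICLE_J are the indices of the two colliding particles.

Pair (0,1): pos 11,16 vel 4,0 -> gap=5, closing at 4/unit, collide at t=5/4
Pair (1,2): pos 16,17 vel 0,4 -> not approaching (rel speed -4 <= 0)
Earliest collision: t=5/4 between 0 and 1

Answer: 5/4 0 1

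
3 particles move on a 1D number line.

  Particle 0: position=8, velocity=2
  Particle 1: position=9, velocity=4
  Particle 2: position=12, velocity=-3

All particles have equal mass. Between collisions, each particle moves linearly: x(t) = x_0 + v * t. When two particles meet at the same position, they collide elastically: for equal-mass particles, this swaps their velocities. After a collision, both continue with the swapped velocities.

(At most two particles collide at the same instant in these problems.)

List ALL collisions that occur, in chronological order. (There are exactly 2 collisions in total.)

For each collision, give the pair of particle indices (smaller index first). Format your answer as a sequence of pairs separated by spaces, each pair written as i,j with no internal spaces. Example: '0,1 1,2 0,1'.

Collision at t=3/7: particles 1 and 2 swap velocities; positions: p0=62/7 p1=75/7 p2=75/7; velocities now: v0=2 v1=-3 v2=4
Collision at t=4/5: particles 0 and 1 swap velocities; positions: p0=48/5 p1=48/5 p2=61/5; velocities now: v0=-3 v1=2 v2=4

Answer: 1,2 0,1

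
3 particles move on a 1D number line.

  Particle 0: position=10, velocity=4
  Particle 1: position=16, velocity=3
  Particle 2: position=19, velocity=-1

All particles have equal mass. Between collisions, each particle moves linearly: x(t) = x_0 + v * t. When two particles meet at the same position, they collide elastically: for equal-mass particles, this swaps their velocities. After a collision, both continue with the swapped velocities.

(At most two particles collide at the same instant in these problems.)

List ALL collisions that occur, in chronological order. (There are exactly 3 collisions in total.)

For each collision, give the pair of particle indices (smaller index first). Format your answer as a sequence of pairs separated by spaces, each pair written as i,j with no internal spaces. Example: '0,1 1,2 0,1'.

Answer: 1,2 0,1 1,2

Derivation:
Collision at t=3/4: particles 1 and 2 swap velocities; positions: p0=13 p1=73/4 p2=73/4; velocities now: v0=4 v1=-1 v2=3
Collision at t=9/5: particles 0 and 1 swap velocities; positions: p0=86/5 p1=86/5 p2=107/5; velocities now: v0=-1 v1=4 v2=3
Collision at t=6: particles 1 and 2 swap velocities; positions: p0=13 p1=34 p2=34; velocities now: v0=-1 v1=3 v2=4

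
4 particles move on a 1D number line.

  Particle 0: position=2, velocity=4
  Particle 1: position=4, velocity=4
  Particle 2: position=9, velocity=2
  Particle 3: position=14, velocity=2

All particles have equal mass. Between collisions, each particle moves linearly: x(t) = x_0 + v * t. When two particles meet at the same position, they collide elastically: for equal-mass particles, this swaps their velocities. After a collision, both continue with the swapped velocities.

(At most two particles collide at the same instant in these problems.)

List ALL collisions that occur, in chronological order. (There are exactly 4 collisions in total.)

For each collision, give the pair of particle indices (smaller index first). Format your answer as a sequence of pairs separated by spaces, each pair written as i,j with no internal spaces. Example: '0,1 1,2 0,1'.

Answer: 1,2 0,1 2,3 1,2

Derivation:
Collision at t=5/2: particles 1 and 2 swap velocities; positions: p0=12 p1=14 p2=14 p3=19; velocities now: v0=4 v1=2 v2=4 v3=2
Collision at t=7/2: particles 0 and 1 swap velocities; positions: p0=16 p1=16 p2=18 p3=21; velocities now: v0=2 v1=4 v2=4 v3=2
Collision at t=5: particles 2 and 3 swap velocities; positions: p0=19 p1=22 p2=24 p3=24; velocities now: v0=2 v1=4 v2=2 v3=4
Collision at t=6: particles 1 and 2 swap velocities; positions: p0=21 p1=26 p2=26 p3=28; velocities now: v0=2 v1=2 v2=4 v3=4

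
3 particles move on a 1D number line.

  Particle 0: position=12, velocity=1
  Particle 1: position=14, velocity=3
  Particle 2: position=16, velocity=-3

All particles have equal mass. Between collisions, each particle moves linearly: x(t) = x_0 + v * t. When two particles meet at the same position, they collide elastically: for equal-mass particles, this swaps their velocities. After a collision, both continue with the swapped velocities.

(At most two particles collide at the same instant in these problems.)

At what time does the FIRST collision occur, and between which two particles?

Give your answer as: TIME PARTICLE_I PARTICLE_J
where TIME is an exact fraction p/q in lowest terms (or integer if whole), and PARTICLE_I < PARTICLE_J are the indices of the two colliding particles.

Answer: 1/3 1 2

Derivation:
Pair (0,1): pos 12,14 vel 1,3 -> not approaching (rel speed -2 <= 0)
Pair (1,2): pos 14,16 vel 3,-3 -> gap=2, closing at 6/unit, collide at t=1/3
Earliest collision: t=1/3 between 1 and 2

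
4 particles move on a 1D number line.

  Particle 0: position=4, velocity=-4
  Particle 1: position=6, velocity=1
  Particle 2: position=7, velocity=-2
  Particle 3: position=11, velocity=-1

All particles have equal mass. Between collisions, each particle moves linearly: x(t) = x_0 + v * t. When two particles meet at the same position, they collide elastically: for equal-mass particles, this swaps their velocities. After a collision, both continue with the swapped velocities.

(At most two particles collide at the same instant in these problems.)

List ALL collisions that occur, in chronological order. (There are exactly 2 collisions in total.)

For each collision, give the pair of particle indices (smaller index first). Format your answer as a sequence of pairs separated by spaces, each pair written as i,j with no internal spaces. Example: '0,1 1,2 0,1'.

Collision at t=1/3: particles 1 and 2 swap velocities; positions: p0=8/3 p1=19/3 p2=19/3 p3=32/3; velocities now: v0=-4 v1=-2 v2=1 v3=-1
Collision at t=5/2: particles 2 and 3 swap velocities; positions: p0=-6 p1=2 p2=17/2 p3=17/2; velocities now: v0=-4 v1=-2 v2=-1 v3=1

Answer: 1,2 2,3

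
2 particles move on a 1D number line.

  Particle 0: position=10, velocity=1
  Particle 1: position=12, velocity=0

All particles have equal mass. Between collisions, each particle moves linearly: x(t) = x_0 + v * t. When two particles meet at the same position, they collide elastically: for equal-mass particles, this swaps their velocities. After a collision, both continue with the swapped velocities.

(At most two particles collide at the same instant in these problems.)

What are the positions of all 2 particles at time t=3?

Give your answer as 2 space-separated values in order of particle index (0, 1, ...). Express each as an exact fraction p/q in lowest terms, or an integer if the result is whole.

Collision at t=2: particles 0 and 1 swap velocities; positions: p0=12 p1=12; velocities now: v0=0 v1=1
Advance to t=3 (no further collisions before then); velocities: v0=0 v1=1; positions = 12 13

Answer: 12 13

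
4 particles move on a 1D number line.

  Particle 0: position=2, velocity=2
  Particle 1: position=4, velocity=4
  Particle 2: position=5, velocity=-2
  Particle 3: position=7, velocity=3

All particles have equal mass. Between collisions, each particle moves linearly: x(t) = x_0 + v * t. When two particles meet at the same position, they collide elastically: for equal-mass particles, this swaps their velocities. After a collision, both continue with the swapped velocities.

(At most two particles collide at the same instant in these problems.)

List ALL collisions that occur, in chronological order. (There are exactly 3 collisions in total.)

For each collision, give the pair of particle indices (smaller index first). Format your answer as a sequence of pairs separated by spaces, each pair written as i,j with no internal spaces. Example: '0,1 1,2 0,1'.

Collision at t=1/6: particles 1 and 2 swap velocities; positions: p0=7/3 p1=14/3 p2=14/3 p3=15/2; velocities now: v0=2 v1=-2 v2=4 v3=3
Collision at t=3/4: particles 0 and 1 swap velocities; positions: p0=7/2 p1=7/2 p2=7 p3=37/4; velocities now: v0=-2 v1=2 v2=4 v3=3
Collision at t=3: particles 2 and 3 swap velocities; positions: p0=-1 p1=8 p2=16 p3=16; velocities now: v0=-2 v1=2 v2=3 v3=4

Answer: 1,2 0,1 2,3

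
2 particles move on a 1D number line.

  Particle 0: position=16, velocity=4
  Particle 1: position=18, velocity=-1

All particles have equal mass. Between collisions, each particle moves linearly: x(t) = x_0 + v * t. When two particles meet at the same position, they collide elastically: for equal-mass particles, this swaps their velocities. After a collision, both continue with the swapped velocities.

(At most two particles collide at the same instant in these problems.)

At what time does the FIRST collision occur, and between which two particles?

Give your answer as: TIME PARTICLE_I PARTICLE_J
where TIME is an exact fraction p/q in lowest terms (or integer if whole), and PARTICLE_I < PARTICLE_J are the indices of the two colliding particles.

Answer: 2/5 0 1

Derivation:
Pair (0,1): pos 16,18 vel 4,-1 -> gap=2, closing at 5/unit, collide at t=2/5
Earliest collision: t=2/5 between 0 and 1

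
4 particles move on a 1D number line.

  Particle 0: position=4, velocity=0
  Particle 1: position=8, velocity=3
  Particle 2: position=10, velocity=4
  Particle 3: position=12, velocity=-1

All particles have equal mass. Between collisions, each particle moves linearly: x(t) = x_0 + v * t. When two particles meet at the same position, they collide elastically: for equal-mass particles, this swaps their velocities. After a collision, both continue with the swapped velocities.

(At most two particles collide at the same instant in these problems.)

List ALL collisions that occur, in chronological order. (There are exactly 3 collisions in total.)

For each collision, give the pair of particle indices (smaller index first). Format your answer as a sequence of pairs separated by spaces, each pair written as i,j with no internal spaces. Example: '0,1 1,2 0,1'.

Collision at t=2/5: particles 2 and 3 swap velocities; positions: p0=4 p1=46/5 p2=58/5 p3=58/5; velocities now: v0=0 v1=3 v2=-1 v3=4
Collision at t=1: particles 1 and 2 swap velocities; positions: p0=4 p1=11 p2=11 p3=14; velocities now: v0=0 v1=-1 v2=3 v3=4
Collision at t=8: particles 0 and 1 swap velocities; positions: p0=4 p1=4 p2=32 p3=42; velocities now: v0=-1 v1=0 v2=3 v3=4

Answer: 2,3 1,2 0,1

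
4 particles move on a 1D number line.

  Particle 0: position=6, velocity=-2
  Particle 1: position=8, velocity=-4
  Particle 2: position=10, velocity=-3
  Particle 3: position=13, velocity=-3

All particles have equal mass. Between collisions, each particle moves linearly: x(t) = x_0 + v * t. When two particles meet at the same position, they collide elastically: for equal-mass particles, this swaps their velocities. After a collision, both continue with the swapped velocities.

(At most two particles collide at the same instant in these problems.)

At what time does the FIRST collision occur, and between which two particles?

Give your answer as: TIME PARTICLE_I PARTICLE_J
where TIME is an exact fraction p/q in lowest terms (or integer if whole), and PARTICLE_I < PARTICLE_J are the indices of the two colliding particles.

Pair (0,1): pos 6,8 vel -2,-4 -> gap=2, closing at 2/unit, collide at t=1
Pair (1,2): pos 8,10 vel -4,-3 -> not approaching (rel speed -1 <= 0)
Pair (2,3): pos 10,13 vel -3,-3 -> not approaching (rel speed 0 <= 0)
Earliest collision: t=1 between 0 and 1

Answer: 1 0 1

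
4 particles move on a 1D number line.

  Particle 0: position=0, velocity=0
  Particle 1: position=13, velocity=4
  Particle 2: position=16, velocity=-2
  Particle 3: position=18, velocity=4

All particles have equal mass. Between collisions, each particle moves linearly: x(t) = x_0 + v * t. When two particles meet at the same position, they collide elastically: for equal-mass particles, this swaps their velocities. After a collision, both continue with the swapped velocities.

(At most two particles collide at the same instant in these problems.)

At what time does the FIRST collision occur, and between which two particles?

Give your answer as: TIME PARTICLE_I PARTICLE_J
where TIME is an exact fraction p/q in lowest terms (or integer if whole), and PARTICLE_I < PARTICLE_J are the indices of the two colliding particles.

Answer: 1/2 1 2

Derivation:
Pair (0,1): pos 0,13 vel 0,4 -> not approaching (rel speed -4 <= 0)
Pair (1,2): pos 13,16 vel 4,-2 -> gap=3, closing at 6/unit, collide at t=1/2
Pair (2,3): pos 16,18 vel -2,4 -> not approaching (rel speed -6 <= 0)
Earliest collision: t=1/2 between 1 and 2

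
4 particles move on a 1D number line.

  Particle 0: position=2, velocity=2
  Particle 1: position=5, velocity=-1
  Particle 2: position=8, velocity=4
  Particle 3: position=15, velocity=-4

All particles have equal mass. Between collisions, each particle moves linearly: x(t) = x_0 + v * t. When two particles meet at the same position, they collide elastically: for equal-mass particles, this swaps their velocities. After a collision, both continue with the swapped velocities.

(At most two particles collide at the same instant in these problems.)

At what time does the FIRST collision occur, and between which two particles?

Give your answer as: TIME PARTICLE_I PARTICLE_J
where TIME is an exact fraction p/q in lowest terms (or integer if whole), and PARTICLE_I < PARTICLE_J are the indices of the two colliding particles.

Answer: 7/8 2 3

Derivation:
Pair (0,1): pos 2,5 vel 2,-1 -> gap=3, closing at 3/unit, collide at t=1
Pair (1,2): pos 5,8 vel -1,4 -> not approaching (rel speed -5 <= 0)
Pair (2,3): pos 8,15 vel 4,-4 -> gap=7, closing at 8/unit, collide at t=7/8
Earliest collision: t=7/8 between 2 and 3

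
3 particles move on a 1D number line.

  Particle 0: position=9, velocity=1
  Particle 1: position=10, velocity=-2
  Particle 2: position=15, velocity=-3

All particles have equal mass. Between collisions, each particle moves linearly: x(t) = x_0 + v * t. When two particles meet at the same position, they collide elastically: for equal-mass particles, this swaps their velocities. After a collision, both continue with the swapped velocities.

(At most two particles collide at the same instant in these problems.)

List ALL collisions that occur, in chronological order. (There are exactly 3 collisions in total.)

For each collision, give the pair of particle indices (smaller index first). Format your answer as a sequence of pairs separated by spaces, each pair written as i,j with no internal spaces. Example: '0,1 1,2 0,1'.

Answer: 0,1 1,2 0,1

Derivation:
Collision at t=1/3: particles 0 and 1 swap velocities; positions: p0=28/3 p1=28/3 p2=14; velocities now: v0=-2 v1=1 v2=-3
Collision at t=3/2: particles 1 and 2 swap velocities; positions: p0=7 p1=21/2 p2=21/2; velocities now: v0=-2 v1=-3 v2=1
Collision at t=5: particles 0 and 1 swap velocities; positions: p0=0 p1=0 p2=14; velocities now: v0=-3 v1=-2 v2=1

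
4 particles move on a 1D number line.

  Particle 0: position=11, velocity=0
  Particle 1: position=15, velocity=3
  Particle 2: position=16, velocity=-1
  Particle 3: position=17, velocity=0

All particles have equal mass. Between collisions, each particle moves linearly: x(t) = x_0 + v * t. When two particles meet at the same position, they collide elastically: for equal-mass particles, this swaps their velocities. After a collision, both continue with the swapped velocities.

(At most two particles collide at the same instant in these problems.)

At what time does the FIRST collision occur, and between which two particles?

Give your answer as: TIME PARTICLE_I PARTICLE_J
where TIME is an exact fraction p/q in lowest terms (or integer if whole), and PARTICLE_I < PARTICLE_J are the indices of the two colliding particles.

Pair (0,1): pos 11,15 vel 0,3 -> not approaching (rel speed -3 <= 0)
Pair (1,2): pos 15,16 vel 3,-1 -> gap=1, closing at 4/unit, collide at t=1/4
Pair (2,3): pos 16,17 vel -1,0 -> not approaching (rel speed -1 <= 0)
Earliest collision: t=1/4 between 1 and 2

Answer: 1/4 1 2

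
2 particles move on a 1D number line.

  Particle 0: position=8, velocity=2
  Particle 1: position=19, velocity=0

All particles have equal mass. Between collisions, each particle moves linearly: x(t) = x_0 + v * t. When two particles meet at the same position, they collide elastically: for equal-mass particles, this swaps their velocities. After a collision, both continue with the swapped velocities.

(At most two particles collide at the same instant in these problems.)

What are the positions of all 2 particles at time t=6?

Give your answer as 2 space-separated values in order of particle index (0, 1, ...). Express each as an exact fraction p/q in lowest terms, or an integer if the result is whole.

Answer: 19 20

Derivation:
Collision at t=11/2: particles 0 and 1 swap velocities; positions: p0=19 p1=19; velocities now: v0=0 v1=2
Advance to t=6 (no further collisions before then); velocities: v0=0 v1=2; positions = 19 20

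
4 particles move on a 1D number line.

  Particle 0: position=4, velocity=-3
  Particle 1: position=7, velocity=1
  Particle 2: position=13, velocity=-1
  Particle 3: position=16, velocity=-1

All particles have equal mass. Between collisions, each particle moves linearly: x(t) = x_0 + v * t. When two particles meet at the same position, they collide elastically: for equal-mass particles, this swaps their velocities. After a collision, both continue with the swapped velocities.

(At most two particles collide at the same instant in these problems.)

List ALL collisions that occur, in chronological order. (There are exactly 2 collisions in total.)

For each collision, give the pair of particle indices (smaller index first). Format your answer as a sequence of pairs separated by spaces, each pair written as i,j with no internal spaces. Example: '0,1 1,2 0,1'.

Collision at t=3: particles 1 and 2 swap velocities; positions: p0=-5 p1=10 p2=10 p3=13; velocities now: v0=-3 v1=-1 v2=1 v3=-1
Collision at t=9/2: particles 2 and 3 swap velocities; positions: p0=-19/2 p1=17/2 p2=23/2 p3=23/2; velocities now: v0=-3 v1=-1 v2=-1 v3=1

Answer: 1,2 2,3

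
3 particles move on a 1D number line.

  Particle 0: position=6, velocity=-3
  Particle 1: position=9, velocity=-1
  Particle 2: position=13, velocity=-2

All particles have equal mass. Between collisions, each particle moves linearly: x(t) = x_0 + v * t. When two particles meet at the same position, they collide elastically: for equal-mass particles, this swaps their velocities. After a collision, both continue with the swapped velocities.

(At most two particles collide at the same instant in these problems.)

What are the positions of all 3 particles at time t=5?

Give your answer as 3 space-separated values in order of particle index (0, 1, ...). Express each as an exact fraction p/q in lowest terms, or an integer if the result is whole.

Answer: -9 3 4

Derivation:
Collision at t=4: particles 1 and 2 swap velocities; positions: p0=-6 p1=5 p2=5; velocities now: v0=-3 v1=-2 v2=-1
Advance to t=5 (no further collisions before then); velocities: v0=-3 v1=-2 v2=-1; positions = -9 3 4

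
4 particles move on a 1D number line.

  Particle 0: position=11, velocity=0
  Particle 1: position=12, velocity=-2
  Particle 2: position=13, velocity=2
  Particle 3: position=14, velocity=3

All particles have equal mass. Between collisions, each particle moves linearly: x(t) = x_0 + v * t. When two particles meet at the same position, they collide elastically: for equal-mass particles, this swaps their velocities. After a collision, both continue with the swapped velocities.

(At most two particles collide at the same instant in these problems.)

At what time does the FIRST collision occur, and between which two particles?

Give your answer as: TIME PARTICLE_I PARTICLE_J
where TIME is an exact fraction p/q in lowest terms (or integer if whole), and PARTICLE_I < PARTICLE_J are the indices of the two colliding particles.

Answer: 1/2 0 1

Derivation:
Pair (0,1): pos 11,12 vel 0,-2 -> gap=1, closing at 2/unit, collide at t=1/2
Pair (1,2): pos 12,13 vel -2,2 -> not approaching (rel speed -4 <= 0)
Pair (2,3): pos 13,14 vel 2,3 -> not approaching (rel speed -1 <= 0)
Earliest collision: t=1/2 between 0 and 1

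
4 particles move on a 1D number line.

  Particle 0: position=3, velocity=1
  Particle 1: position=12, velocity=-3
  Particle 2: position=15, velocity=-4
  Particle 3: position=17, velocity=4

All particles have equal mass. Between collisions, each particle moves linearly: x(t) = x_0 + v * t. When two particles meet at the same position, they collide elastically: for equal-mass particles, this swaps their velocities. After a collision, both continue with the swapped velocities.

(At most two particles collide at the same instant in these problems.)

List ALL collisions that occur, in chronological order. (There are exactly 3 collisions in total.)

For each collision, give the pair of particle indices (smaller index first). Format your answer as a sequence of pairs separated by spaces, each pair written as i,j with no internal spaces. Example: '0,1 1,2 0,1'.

Answer: 0,1 1,2 0,1

Derivation:
Collision at t=9/4: particles 0 and 1 swap velocities; positions: p0=21/4 p1=21/4 p2=6 p3=26; velocities now: v0=-3 v1=1 v2=-4 v3=4
Collision at t=12/5: particles 1 and 2 swap velocities; positions: p0=24/5 p1=27/5 p2=27/5 p3=133/5; velocities now: v0=-3 v1=-4 v2=1 v3=4
Collision at t=3: particles 0 and 1 swap velocities; positions: p0=3 p1=3 p2=6 p3=29; velocities now: v0=-4 v1=-3 v2=1 v3=4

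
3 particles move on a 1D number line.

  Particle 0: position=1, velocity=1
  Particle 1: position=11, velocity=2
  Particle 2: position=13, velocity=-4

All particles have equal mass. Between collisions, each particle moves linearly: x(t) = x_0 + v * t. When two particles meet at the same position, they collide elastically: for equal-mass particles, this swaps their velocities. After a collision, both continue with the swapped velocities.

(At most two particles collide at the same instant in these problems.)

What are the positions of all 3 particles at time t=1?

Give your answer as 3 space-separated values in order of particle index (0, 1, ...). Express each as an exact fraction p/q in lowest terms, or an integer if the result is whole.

Collision at t=1/3: particles 1 and 2 swap velocities; positions: p0=4/3 p1=35/3 p2=35/3; velocities now: v0=1 v1=-4 v2=2
Advance to t=1 (no further collisions before then); velocities: v0=1 v1=-4 v2=2; positions = 2 9 13

Answer: 2 9 13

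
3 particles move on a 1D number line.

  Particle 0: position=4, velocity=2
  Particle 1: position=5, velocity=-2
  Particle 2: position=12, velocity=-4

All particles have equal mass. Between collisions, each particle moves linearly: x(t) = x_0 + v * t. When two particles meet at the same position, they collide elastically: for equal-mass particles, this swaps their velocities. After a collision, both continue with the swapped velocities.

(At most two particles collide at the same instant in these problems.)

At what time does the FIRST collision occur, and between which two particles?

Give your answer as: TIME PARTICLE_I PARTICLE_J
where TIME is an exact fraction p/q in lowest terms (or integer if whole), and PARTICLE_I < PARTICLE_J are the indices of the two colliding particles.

Pair (0,1): pos 4,5 vel 2,-2 -> gap=1, closing at 4/unit, collide at t=1/4
Pair (1,2): pos 5,12 vel -2,-4 -> gap=7, closing at 2/unit, collide at t=7/2
Earliest collision: t=1/4 between 0 and 1

Answer: 1/4 0 1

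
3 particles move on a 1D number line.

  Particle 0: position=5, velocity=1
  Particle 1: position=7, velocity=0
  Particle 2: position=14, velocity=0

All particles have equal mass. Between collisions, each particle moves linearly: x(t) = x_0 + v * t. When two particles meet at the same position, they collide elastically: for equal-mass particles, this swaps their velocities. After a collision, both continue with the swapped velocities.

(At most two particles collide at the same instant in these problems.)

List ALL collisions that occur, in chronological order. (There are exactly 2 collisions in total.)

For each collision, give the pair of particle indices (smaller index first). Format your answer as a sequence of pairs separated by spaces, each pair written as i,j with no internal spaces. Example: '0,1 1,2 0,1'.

Collision at t=2: particles 0 and 1 swap velocities; positions: p0=7 p1=7 p2=14; velocities now: v0=0 v1=1 v2=0
Collision at t=9: particles 1 and 2 swap velocities; positions: p0=7 p1=14 p2=14; velocities now: v0=0 v1=0 v2=1

Answer: 0,1 1,2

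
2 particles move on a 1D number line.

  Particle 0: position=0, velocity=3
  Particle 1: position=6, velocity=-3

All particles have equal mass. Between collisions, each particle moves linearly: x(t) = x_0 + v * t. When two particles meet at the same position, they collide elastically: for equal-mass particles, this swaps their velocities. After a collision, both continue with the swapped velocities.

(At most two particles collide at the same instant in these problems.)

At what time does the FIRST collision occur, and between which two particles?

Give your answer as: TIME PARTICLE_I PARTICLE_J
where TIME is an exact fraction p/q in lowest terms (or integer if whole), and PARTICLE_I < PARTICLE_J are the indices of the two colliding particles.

Pair (0,1): pos 0,6 vel 3,-3 -> gap=6, closing at 6/unit, collide at t=1
Earliest collision: t=1 between 0 and 1

Answer: 1 0 1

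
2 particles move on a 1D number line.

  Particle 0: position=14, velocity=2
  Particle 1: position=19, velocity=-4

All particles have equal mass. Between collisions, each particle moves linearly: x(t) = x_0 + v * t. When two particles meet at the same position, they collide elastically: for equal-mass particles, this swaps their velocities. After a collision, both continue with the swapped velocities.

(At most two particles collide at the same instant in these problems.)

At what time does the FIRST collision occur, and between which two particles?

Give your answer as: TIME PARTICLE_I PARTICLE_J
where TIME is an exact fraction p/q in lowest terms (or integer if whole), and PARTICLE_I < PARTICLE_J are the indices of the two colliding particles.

Pair (0,1): pos 14,19 vel 2,-4 -> gap=5, closing at 6/unit, collide at t=5/6
Earliest collision: t=5/6 between 0 and 1

Answer: 5/6 0 1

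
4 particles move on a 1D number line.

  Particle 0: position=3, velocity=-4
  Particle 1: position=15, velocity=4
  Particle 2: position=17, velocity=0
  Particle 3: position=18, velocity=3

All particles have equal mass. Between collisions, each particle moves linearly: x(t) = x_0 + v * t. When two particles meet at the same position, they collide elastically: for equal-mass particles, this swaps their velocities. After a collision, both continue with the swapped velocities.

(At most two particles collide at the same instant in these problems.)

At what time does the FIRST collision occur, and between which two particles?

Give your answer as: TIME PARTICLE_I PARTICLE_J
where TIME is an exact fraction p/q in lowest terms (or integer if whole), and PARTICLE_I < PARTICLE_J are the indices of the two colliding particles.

Pair (0,1): pos 3,15 vel -4,4 -> not approaching (rel speed -8 <= 0)
Pair (1,2): pos 15,17 vel 4,0 -> gap=2, closing at 4/unit, collide at t=1/2
Pair (2,3): pos 17,18 vel 0,3 -> not approaching (rel speed -3 <= 0)
Earliest collision: t=1/2 between 1 and 2

Answer: 1/2 1 2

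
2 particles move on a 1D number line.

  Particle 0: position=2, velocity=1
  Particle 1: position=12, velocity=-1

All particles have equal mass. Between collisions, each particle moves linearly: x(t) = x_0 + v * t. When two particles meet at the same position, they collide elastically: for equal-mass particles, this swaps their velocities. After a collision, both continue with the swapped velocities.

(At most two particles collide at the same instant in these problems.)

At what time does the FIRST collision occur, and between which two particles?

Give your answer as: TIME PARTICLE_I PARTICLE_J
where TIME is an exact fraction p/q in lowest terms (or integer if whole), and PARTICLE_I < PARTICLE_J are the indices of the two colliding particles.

Pair (0,1): pos 2,12 vel 1,-1 -> gap=10, closing at 2/unit, collide at t=5
Earliest collision: t=5 between 0 and 1

Answer: 5 0 1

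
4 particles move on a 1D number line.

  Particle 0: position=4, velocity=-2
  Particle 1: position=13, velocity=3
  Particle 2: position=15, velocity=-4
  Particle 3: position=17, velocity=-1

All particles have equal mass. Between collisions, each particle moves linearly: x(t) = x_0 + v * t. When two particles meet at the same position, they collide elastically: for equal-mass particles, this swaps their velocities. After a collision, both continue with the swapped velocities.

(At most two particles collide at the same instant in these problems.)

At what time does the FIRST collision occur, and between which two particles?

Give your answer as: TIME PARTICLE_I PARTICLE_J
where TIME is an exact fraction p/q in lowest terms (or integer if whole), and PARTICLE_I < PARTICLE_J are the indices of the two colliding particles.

Answer: 2/7 1 2

Derivation:
Pair (0,1): pos 4,13 vel -2,3 -> not approaching (rel speed -5 <= 0)
Pair (1,2): pos 13,15 vel 3,-4 -> gap=2, closing at 7/unit, collide at t=2/7
Pair (2,3): pos 15,17 vel -4,-1 -> not approaching (rel speed -3 <= 0)
Earliest collision: t=2/7 between 1 and 2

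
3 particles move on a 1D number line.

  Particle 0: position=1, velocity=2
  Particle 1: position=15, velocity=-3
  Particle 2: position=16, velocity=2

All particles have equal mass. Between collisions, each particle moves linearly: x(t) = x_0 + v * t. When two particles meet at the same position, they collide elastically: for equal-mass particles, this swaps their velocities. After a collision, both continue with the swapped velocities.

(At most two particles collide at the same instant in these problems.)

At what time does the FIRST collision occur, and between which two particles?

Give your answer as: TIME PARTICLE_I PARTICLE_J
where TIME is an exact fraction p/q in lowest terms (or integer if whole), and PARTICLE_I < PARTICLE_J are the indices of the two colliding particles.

Pair (0,1): pos 1,15 vel 2,-3 -> gap=14, closing at 5/unit, collide at t=14/5
Pair (1,2): pos 15,16 vel -3,2 -> not approaching (rel speed -5 <= 0)
Earliest collision: t=14/5 between 0 and 1

Answer: 14/5 0 1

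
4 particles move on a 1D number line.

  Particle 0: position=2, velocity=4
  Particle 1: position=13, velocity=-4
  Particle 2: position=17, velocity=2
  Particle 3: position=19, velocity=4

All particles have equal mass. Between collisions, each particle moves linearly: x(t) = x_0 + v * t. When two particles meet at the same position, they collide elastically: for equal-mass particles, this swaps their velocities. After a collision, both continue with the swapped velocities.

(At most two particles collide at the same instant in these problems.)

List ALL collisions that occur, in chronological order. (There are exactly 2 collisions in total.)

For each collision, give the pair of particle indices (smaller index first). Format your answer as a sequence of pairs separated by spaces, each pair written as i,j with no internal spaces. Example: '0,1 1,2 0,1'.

Answer: 0,1 1,2

Derivation:
Collision at t=11/8: particles 0 and 1 swap velocities; positions: p0=15/2 p1=15/2 p2=79/4 p3=49/2; velocities now: v0=-4 v1=4 v2=2 v3=4
Collision at t=15/2: particles 1 and 2 swap velocities; positions: p0=-17 p1=32 p2=32 p3=49; velocities now: v0=-4 v1=2 v2=4 v3=4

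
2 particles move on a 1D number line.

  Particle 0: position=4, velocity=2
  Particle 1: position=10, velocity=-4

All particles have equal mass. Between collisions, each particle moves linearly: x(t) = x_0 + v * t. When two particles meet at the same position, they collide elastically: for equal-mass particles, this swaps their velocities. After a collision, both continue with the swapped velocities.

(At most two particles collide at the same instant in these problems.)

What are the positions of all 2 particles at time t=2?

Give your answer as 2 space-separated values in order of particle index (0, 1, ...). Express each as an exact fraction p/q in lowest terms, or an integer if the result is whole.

Collision at t=1: particles 0 and 1 swap velocities; positions: p0=6 p1=6; velocities now: v0=-4 v1=2
Advance to t=2 (no further collisions before then); velocities: v0=-4 v1=2; positions = 2 8

Answer: 2 8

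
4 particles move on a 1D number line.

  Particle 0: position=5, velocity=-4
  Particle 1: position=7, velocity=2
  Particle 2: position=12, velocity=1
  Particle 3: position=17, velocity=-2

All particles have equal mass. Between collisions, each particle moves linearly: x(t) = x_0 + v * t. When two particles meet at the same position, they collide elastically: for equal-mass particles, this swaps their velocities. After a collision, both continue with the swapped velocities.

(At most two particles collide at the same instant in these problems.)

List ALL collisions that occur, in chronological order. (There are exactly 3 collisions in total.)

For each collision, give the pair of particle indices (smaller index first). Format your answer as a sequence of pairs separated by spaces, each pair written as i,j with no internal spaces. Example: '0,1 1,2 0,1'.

Answer: 2,3 1,2 2,3

Derivation:
Collision at t=5/3: particles 2 and 3 swap velocities; positions: p0=-5/3 p1=31/3 p2=41/3 p3=41/3; velocities now: v0=-4 v1=2 v2=-2 v3=1
Collision at t=5/2: particles 1 and 2 swap velocities; positions: p0=-5 p1=12 p2=12 p3=29/2; velocities now: v0=-4 v1=-2 v2=2 v3=1
Collision at t=5: particles 2 and 3 swap velocities; positions: p0=-15 p1=7 p2=17 p3=17; velocities now: v0=-4 v1=-2 v2=1 v3=2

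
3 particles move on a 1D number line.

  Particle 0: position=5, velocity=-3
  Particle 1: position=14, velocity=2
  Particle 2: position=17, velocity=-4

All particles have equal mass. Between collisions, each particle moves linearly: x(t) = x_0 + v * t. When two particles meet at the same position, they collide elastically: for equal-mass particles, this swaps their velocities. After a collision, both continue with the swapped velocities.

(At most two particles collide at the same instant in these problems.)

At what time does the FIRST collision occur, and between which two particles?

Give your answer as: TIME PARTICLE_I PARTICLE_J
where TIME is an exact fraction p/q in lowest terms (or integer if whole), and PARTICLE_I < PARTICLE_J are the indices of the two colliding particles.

Pair (0,1): pos 5,14 vel -3,2 -> not approaching (rel speed -5 <= 0)
Pair (1,2): pos 14,17 vel 2,-4 -> gap=3, closing at 6/unit, collide at t=1/2
Earliest collision: t=1/2 between 1 and 2

Answer: 1/2 1 2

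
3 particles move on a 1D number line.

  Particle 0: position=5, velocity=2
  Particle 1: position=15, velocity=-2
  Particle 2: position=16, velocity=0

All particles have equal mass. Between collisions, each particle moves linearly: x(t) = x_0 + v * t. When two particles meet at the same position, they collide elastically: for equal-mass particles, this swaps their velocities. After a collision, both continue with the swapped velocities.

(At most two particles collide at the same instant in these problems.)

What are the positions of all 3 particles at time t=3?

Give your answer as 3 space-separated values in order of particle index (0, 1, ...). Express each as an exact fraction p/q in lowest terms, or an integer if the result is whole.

Answer: 9 11 16

Derivation:
Collision at t=5/2: particles 0 and 1 swap velocities; positions: p0=10 p1=10 p2=16; velocities now: v0=-2 v1=2 v2=0
Advance to t=3 (no further collisions before then); velocities: v0=-2 v1=2 v2=0; positions = 9 11 16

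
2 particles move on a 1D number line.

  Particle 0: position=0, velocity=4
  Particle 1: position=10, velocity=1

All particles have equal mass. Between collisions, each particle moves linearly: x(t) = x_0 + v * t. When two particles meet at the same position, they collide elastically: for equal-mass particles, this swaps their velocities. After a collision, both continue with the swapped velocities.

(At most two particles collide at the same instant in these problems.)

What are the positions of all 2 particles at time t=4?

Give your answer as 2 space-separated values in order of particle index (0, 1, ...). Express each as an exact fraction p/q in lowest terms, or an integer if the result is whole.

Collision at t=10/3: particles 0 and 1 swap velocities; positions: p0=40/3 p1=40/3; velocities now: v0=1 v1=4
Advance to t=4 (no further collisions before then); velocities: v0=1 v1=4; positions = 14 16

Answer: 14 16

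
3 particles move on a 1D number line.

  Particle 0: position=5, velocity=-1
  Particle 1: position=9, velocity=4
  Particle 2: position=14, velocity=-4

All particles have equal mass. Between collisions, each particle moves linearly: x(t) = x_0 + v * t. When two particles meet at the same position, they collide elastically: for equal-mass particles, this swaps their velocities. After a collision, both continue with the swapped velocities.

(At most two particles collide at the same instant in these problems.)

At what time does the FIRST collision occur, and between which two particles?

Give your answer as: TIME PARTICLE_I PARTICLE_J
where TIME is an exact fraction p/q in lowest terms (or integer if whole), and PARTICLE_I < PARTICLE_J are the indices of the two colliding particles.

Pair (0,1): pos 5,9 vel -1,4 -> not approaching (rel speed -5 <= 0)
Pair (1,2): pos 9,14 vel 4,-4 -> gap=5, closing at 8/unit, collide at t=5/8
Earliest collision: t=5/8 between 1 and 2

Answer: 5/8 1 2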